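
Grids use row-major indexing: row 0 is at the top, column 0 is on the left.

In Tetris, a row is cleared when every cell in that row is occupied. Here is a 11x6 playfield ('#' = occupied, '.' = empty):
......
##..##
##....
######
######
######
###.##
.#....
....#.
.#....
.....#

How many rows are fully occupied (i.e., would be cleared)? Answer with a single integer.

Check each row:
  row 0: 6 empty cells -> not full
  row 1: 2 empty cells -> not full
  row 2: 4 empty cells -> not full
  row 3: 0 empty cells -> FULL (clear)
  row 4: 0 empty cells -> FULL (clear)
  row 5: 0 empty cells -> FULL (clear)
  row 6: 1 empty cell -> not full
  row 7: 5 empty cells -> not full
  row 8: 5 empty cells -> not full
  row 9: 5 empty cells -> not full
  row 10: 5 empty cells -> not full
Total rows cleared: 3

Answer: 3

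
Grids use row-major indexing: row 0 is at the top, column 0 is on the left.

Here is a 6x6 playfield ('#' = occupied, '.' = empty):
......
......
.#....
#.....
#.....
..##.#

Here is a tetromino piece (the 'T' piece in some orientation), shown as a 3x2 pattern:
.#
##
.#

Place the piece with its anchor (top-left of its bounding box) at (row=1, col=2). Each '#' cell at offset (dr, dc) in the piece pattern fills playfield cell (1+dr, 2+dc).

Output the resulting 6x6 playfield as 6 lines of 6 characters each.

Fill (1+0,2+1) = (1,3)
Fill (1+1,2+0) = (2,2)
Fill (1+1,2+1) = (2,3)
Fill (1+2,2+1) = (3,3)

Answer: ......
...#..
.###..
#..#..
#.....
..##.#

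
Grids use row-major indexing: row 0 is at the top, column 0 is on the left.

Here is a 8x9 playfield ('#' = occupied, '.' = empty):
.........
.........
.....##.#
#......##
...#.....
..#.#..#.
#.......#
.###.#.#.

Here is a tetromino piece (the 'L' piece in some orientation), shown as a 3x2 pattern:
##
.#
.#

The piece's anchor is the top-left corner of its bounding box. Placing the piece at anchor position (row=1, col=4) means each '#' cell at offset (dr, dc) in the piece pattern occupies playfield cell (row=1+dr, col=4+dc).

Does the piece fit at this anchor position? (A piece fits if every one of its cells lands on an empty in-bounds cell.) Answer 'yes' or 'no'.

Check each piece cell at anchor (1, 4):
  offset (0,0) -> (1,4): empty -> OK
  offset (0,1) -> (1,5): empty -> OK
  offset (1,1) -> (2,5): occupied ('#') -> FAIL
  offset (2,1) -> (3,5): empty -> OK
All cells valid: no

Answer: no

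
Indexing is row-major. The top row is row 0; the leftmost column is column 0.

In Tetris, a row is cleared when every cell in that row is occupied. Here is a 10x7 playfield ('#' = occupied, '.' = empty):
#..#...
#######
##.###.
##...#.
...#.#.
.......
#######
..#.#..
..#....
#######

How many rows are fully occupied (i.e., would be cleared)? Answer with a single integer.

Check each row:
  row 0: 5 empty cells -> not full
  row 1: 0 empty cells -> FULL (clear)
  row 2: 2 empty cells -> not full
  row 3: 4 empty cells -> not full
  row 4: 5 empty cells -> not full
  row 5: 7 empty cells -> not full
  row 6: 0 empty cells -> FULL (clear)
  row 7: 5 empty cells -> not full
  row 8: 6 empty cells -> not full
  row 9: 0 empty cells -> FULL (clear)
Total rows cleared: 3

Answer: 3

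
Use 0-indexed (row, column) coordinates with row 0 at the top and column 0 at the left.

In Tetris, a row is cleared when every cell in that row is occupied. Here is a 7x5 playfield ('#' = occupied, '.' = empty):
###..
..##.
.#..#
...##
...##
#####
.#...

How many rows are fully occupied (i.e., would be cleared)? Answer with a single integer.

Check each row:
  row 0: 2 empty cells -> not full
  row 1: 3 empty cells -> not full
  row 2: 3 empty cells -> not full
  row 3: 3 empty cells -> not full
  row 4: 3 empty cells -> not full
  row 5: 0 empty cells -> FULL (clear)
  row 6: 4 empty cells -> not full
Total rows cleared: 1

Answer: 1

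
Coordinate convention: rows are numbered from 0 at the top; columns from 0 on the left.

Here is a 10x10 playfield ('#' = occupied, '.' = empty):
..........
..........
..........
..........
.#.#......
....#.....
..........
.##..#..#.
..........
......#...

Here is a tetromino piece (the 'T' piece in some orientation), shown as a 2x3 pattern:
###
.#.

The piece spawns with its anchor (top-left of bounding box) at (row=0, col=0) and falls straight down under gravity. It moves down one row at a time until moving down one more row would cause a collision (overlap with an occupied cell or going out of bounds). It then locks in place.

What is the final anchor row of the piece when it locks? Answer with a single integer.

Spawn at (row=0, col=0). Try each row:
  row 0: fits
  row 1: fits
  row 2: fits
  row 3: blocked -> lock at row 2

Answer: 2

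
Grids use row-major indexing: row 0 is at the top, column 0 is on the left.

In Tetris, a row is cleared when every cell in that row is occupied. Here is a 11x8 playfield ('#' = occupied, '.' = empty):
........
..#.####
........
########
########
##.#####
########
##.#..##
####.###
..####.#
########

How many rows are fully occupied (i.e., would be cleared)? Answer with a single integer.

Check each row:
  row 0: 8 empty cells -> not full
  row 1: 3 empty cells -> not full
  row 2: 8 empty cells -> not full
  row 3: 0 empty cells -> FULL (clear)
  row 4: 0 empty cells -> FULL (clear)
  row 5: 1 empty cell -> not full
  row 6: 0 empty cells -> FULL (clear)
  row 7: 3 empty cells -> not full
  row 8: 1 empty cell -> not full
  row 9: 3 empty cells -> not full
  row 10: 0 empty cells -> FULL (clear)
Total rows cleared: 4

Answer: 4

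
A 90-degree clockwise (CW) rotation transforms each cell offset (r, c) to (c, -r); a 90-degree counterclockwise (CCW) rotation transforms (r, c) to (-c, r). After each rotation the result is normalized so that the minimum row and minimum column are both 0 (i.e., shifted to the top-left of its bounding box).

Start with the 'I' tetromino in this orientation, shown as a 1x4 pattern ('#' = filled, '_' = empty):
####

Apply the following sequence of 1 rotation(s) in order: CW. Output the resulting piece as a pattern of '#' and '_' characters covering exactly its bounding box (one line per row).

Start:
####
After rotation 1 (CW):
#
#
#
#

Answer: #
#
#
#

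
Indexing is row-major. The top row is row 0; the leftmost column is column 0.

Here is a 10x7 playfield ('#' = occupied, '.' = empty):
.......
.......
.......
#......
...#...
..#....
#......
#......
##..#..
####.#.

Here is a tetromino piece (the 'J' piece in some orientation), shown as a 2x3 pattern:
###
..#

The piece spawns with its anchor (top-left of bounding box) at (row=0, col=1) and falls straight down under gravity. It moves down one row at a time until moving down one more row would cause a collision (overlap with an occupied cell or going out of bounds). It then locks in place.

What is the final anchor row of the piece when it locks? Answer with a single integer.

Spawn at (row=0, col=1). Try each row:
  row 0: fits
  row 1: fits
  row 2: fits
  row 3: blocked -> lock at row 2

Answer: 2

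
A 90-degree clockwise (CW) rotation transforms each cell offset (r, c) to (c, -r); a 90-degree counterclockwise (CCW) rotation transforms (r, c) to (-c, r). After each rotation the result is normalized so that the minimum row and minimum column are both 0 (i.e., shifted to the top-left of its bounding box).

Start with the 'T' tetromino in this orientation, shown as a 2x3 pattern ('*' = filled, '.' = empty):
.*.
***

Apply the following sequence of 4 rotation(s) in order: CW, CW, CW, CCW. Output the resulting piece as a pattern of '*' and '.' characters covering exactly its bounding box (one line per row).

Answer: ***
.*.

Derivation:
Start:
.*.
***
After rotation 1 (CW):
*.
**
*.
After rotation 2 (CW):
***
.*.
After rotation 3 (CW):
.*
**
.*
After rotation 4 (CCW):
***
.*.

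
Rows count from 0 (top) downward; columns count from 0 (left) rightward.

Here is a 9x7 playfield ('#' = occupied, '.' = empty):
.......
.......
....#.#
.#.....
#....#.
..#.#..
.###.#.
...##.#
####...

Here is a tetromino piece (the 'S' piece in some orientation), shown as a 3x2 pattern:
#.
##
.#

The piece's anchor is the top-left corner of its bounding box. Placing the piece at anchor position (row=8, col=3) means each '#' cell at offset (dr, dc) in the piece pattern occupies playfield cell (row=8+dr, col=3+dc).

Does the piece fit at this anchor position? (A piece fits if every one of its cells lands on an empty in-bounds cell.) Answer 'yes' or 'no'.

Answer: no

Derivation:
Check each piece cell at anchor (8, 3):
  offset (0,0) -> (8,3): occupied ('#') -> FAIL
  offset (1,0) -> (9,3): out of bounds -> FAIL
  offset (1,1) -> (9,4): out of bounds -> FAIL
  offset (2,1) -> (10,4): out of bounds -> FAIL
All cells valid: no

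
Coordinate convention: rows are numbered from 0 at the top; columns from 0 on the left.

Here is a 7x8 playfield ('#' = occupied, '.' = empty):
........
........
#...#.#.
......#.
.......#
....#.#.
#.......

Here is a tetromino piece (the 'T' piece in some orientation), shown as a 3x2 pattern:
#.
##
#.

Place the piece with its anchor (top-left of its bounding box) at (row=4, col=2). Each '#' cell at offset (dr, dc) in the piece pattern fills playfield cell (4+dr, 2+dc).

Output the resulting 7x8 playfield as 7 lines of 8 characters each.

Fill (4+0,2+0) = (4,2)
Fill (4+1,2+0) = (5,2)
Fill (4+1,2+1) = (5,3)
Fill (4+2,2+0) = (6,2)

Answer: ........
........
#...#.#.
......#.
..#....#
..###.#.
#.#.....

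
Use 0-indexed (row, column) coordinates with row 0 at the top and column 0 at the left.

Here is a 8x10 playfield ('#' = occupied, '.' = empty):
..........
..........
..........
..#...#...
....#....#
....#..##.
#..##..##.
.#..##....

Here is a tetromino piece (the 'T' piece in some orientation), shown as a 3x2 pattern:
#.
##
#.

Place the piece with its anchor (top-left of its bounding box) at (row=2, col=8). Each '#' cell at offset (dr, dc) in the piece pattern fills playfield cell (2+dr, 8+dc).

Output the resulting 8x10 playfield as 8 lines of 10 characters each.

Answer: ..........
..........
........#.
..#...#.##
....#...##
....#..##.
#..##..##.
.#..##....

Derivation:
Fill (2+0,8+0) = (2,8)
Fill (2+1,8+0) = (3,8)
Fill (2+1,8+1) = (3,9)
Fill (2+2,8+0) = (4,8)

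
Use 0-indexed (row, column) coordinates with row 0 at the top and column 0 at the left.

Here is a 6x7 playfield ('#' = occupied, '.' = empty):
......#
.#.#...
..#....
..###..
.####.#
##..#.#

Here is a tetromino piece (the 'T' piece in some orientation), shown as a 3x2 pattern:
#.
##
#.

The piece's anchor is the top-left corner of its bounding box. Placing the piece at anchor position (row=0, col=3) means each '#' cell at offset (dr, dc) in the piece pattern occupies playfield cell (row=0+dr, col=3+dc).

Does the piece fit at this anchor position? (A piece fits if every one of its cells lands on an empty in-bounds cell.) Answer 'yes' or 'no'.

Answer: no

Derivation:
Check each piece cell at anchor (0, 3):
  offset (0,0) -> (0,3): empty -> OK
  offset (1,0) -> (1,3): occupied ('#') -> FAIL
  offset (1,1) -> (1,4): empty -> OK
  offset (2,0) -> (2,3): empty -> OK
All cells valid: no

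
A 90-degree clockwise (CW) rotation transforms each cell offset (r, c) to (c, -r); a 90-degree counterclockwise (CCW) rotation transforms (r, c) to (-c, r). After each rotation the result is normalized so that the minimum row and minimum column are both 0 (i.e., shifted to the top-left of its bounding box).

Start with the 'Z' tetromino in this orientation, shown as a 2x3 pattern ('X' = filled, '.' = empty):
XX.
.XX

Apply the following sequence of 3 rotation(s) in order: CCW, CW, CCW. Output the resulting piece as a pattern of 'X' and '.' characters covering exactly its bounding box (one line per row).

Start:
XX.
.XX
After rotation 1 (CCW):
.X
XX
X.
After rotation 2 (CW):
XX.
.XX
After rotation 3 (CCW):
.X
XX
X.

Answer: .X
XX
X.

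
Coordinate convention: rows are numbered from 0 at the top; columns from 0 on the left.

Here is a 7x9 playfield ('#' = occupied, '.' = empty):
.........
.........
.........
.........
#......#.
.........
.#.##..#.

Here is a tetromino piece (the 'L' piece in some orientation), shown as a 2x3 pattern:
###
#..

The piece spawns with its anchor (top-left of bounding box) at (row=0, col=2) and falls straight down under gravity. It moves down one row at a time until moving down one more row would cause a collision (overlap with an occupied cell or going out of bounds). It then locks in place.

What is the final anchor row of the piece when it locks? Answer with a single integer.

Spawn at (row=0, col=2). Try each row:
  row 0: fits
  row 1: fits
  row 2: fits
  row 3: fits
  row 4: fits
  row 5: fits
  row 6: blocked -> lock at row 5

Answer: 5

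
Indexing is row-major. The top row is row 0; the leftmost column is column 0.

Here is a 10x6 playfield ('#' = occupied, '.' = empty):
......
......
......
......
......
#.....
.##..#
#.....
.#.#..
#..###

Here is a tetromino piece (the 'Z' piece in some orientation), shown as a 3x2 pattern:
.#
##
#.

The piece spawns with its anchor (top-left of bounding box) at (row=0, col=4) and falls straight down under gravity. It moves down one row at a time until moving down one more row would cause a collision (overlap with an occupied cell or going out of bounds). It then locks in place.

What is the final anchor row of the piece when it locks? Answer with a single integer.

Answer: 4

Derivation:
Spawn at (row=0, col=4). Try each row:
  row 0: fits
  row 1: fits
  row 2: fits
  row 3: fits
  row 4: fits
  row 5: blocked -> lock at row 4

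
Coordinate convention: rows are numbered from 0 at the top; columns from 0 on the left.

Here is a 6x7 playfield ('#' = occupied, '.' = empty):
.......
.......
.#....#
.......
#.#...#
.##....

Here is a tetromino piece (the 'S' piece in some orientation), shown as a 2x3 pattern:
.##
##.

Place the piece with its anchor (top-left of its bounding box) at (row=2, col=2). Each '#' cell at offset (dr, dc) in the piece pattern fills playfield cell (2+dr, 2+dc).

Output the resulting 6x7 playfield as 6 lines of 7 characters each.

Answer: .......
.......
.#.##.#
..##...
#.#...#
.##....

Derivation:
Fill (2+0,2+1) = (2,3)
Fill (2+0,2+2) = (2,4)
Fill (2+1,2+0) = (3,2)
Fill (2+1,2+1) = (3,3)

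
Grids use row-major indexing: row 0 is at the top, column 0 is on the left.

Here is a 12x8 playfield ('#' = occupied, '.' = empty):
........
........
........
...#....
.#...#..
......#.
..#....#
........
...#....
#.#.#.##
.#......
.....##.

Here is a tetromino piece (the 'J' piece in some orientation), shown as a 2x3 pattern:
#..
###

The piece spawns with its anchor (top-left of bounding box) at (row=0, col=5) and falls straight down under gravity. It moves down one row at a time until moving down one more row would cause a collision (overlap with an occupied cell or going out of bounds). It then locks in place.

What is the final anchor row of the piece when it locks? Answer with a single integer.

Spawn at (row=0, col=5). Try each row:
  row 0: fits
  row 1: fits
  row 2: fits
  row 3: blocked -> lock at row 2

Answer: 2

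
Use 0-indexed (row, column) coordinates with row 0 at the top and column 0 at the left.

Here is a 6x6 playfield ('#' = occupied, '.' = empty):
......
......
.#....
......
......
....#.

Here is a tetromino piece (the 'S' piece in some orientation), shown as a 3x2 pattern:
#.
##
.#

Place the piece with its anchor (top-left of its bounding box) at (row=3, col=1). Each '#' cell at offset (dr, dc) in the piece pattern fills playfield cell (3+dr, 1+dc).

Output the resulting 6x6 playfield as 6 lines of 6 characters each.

Answer: ......
......
.#....
.#....
.##...
..#.#.

Derivation:
Fill (3+0,1+0) = (3,1)
Fill (3+1,1+0) = (4,1)
Fill (3+1,1+1) = (4,2)
Fill (3+2,1+1) = (5,2)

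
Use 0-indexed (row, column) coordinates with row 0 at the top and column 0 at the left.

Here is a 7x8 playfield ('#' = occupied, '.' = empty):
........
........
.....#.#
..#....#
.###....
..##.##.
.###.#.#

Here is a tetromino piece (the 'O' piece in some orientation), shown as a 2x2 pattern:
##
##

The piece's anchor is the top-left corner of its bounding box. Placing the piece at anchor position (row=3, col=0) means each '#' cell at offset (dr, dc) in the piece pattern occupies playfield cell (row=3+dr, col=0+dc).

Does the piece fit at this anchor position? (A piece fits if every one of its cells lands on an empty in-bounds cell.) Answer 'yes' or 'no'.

Check each piece cell at anchor (3, 0):
  offset (0,0) -> (3,0): empty -> OK
  offset (0,1) -> (3,1): empty -> OK
  offset (1,0) -> (4,0): empty -> OK
  offset (1,1) -> (4,1): occupied ('#') -> FAIL
All cells valid: no

Answer: no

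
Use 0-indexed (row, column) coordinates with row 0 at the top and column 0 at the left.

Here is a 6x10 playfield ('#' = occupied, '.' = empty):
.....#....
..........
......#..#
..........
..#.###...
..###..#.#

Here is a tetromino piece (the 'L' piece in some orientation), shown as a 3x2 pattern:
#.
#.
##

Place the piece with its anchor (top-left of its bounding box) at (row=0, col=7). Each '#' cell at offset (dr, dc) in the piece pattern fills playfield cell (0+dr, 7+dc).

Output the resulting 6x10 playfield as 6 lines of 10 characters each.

Fill (0+0,7+0) = (0,7)
Fill (0+1,7+0) = (1,7)
Fill (0+2,7+0) = (2,7)
Fill (0+2,7+1) = (2,8)

Answer: .....#.#..
.......#..
......####
..........
..#.###...
..###..#.#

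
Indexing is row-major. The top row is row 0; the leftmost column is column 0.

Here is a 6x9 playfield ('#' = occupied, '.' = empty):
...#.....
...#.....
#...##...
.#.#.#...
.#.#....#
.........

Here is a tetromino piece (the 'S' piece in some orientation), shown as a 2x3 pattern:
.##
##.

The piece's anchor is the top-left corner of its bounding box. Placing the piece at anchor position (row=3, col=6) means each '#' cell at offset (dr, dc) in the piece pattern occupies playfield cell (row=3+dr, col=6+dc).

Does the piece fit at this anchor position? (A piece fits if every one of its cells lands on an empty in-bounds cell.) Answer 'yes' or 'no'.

Check each piece cell at anchor (3, 6):
  offset (0,1) -> (3,7): empty -> OK
  offset (0,2) -> (3,8): empty -> OK
  offset (1,0) -> (4,6): empty -> OK
  offset (1,1) -> (4,7): empty -> OK
All cells valid: yes

Answer: yes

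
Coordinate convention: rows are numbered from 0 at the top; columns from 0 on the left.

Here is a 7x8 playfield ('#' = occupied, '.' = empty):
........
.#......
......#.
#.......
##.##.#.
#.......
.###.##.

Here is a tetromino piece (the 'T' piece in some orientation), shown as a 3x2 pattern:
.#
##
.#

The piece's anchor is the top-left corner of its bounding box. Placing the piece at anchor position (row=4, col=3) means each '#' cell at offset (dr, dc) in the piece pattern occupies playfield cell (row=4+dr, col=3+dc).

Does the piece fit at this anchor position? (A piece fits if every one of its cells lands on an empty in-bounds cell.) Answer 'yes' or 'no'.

Answer: no

Derivation:
Check each piece cell at anchor (4, 3):
  offset (0,1) -> (4,4): occupied ('#') -> FAIL
  offset (1,0) -> (5,3): empty -> OK
  offset (1,1) -> (5,4): empty -> OK
  offset (2,1) -> (6,4): empty -> OK
All cells valid: no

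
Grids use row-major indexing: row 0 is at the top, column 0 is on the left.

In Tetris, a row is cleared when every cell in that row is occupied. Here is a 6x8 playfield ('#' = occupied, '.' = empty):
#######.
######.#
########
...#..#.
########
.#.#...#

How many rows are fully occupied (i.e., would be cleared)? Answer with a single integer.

Answer: 2

Derivation:
Check each row:
  row 0: 1 empty cell -> not full
  row 1: 1 empty cell -> not full
  row 2: 0 empty cells -> FULL (clear)
  row 3: 6 empty cells -> not full
  row 4: 0 empty cells -> FULL (clear)
  row 5: 5 empty cells -> not full
Total rows cleared: 2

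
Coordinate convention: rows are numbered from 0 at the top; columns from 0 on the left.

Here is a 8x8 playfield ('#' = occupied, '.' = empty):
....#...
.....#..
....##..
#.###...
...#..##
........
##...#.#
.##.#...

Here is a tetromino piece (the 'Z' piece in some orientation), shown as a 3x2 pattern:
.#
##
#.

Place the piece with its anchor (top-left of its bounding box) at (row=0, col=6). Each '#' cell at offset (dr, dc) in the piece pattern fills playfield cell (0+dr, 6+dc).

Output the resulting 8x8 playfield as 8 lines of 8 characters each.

Fill (0+0,6+1) = (0,7)
Fill (0+1,6+0) = (1,6)
Fill (0+1,6+1) = (1,7)
Fill (0+2,6+0) = (2,6)

Answer: ....#..#
.....###
....###.
#.###...
...#..##
........
##...#.#
.##.#...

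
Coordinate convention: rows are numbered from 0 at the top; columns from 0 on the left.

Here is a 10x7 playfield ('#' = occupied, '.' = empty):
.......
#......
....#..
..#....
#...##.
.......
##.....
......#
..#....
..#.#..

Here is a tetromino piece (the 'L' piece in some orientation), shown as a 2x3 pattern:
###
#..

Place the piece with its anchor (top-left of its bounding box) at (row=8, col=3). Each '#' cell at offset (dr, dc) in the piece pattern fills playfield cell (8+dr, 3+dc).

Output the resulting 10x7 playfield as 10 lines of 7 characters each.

Fill (8+0,3+0) = (8,3)
Fill (8+0,3+1) = (8,4)
Fill (8+0,3+2) = (8,5)
Fill (8+1,3+0) = (9,3)

Answer: .......
#......
....#..
..#....
#...##.
.......
##.....
......#
..####.
..###..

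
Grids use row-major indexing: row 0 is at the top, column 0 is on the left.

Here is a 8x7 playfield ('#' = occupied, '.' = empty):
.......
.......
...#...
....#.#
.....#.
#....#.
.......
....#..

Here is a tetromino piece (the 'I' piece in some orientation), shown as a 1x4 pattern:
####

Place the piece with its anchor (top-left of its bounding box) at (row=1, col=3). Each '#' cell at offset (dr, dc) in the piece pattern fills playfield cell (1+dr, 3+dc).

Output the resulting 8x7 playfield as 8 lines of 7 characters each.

Fill (1+0,3+0) = (1,3)
Fill (1+0,3+1) = (1,4)
Fill (1+0,3+2) = (1,5)
Fill (1+0,3+3) = (1,6)

Answer: .......
...####
...#...
....#.#
.....#.
#....#.
.......
....#..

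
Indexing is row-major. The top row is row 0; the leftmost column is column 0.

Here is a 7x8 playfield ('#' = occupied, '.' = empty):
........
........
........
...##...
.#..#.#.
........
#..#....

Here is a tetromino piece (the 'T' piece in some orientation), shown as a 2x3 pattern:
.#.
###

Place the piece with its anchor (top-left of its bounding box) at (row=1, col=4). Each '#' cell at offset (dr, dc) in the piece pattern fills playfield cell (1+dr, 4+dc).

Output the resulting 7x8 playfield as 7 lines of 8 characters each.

Answer: ........
.....#..
....###.
...##...
.#..#.#.
........
#..#....

Derivation:
Fill (1+0,4+1) = (1,5)
Fill (1+1,4+0) = (2,4)
Fill (1+1,4+1) = (2,5)
Fill (1+1,4+2) = (2,6)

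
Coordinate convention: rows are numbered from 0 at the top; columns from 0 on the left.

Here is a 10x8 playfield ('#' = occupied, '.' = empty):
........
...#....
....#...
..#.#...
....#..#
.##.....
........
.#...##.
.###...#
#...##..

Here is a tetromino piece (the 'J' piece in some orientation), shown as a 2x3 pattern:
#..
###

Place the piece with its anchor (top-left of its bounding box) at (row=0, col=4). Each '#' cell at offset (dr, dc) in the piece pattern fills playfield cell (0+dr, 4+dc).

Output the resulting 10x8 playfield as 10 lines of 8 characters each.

Answer: ....#...
...####.
....#...
..#.#...
....#..#
.##.....
........
.#...##.
.###...#
#...##..

Derivation:
Fill (0+0,4+0) = (0,4)
Fill (0+1,4+0) = (1,4)
Fill (0+1,4+1) = (1,5)
Fill (0+1,4+2) = (1,6)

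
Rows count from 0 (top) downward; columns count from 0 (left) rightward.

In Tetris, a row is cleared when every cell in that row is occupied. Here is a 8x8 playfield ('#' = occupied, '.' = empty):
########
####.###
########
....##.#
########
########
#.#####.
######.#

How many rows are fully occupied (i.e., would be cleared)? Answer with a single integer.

Answer: 4

Derivation:
Check each row:
  row 0: 0 empty cells -> FULL (clear)
  row 1: 1 empty cell -> not full
  row 2: 0 empty cells -> FULL (clear)
  row 3: 5 empty cells -> not full
  row 4: 0 empty cells -> FULL (clear)
  row 5: 0 empty cells -> FULL (clear)
  row 6: 2 empty cells -> not full
  row 7: 1 empty cell -> not full
Total rows cleared: 4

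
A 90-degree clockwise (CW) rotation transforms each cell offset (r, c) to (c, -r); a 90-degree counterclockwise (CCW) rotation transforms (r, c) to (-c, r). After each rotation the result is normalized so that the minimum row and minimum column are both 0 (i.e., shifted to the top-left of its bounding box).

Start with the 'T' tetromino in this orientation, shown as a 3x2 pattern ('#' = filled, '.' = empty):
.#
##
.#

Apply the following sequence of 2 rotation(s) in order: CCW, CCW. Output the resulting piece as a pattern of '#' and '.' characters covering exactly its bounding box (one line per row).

Answer: #.
##
#.

Derivation:
Start:
.#
##
.#
After rotation 1 (CCW):
###
.#.
After rotation 2 (CCW):
#.
##
#.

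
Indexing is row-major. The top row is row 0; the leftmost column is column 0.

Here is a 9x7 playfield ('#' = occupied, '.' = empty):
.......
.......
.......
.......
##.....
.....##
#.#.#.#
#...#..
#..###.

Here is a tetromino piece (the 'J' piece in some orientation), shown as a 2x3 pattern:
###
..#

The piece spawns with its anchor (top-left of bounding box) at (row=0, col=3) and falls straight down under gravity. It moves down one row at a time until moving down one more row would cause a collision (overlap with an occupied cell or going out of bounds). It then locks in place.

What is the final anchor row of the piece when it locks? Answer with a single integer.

Answer: 3

Derivation:
Spawn at (row=0, col=3). Try each row:
  row 0: fits
  row 1: fits
  row 2: fits
  row 3: fits
  row 4: blocked -> lock at row 3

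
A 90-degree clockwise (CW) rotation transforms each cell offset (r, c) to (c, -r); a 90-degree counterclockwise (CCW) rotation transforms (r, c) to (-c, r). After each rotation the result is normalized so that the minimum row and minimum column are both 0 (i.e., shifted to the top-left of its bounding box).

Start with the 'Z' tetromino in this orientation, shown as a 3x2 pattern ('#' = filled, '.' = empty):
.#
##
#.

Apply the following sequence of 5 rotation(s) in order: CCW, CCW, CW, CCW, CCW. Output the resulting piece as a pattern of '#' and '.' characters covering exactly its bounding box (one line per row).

Start:
.#
##
#.
After rotation 1 (CCW):
##.
.##
After rotation 2 (CCW):
.#
##
#.
After rotation 3 (CW):
##.
.##
After rotation 4 (CCW):
.#
##
#.
After rotation 5 (CCW):
##.
.##

Answer: ##.
.##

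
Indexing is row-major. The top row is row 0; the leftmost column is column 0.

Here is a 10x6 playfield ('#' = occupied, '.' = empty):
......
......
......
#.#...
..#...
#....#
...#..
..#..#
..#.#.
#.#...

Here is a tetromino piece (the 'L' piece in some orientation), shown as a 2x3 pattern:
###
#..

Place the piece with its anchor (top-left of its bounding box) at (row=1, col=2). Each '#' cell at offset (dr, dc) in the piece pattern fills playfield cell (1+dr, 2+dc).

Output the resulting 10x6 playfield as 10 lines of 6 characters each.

Fill (1+0,2+0) = (1,2)
Fill (1+0,2+1) = (1,3)
Fill (1+0,2+2) = (1,4)
Fill (1+1,2+0) = (2,2)

Answer: ......
..###.
..#...
#.#...
..#...
#....#
...#..
..#..#
..#.#.
#.#...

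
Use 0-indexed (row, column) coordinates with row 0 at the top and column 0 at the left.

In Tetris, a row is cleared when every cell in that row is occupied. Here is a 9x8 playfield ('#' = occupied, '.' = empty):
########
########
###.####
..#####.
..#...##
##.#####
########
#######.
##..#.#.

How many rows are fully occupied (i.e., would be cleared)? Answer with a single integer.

Check each row:
  row 0: 0 empty cells -> FULL (clear)
  row 1: 0 empty cells -> FULL (clear)
  row 2: 1 empty cell -> not full
  row 3: 3 empty cells -> not full
  row 4: 5 empty cells -> not full
  row 5: 1 empty cell -> not full
  row 6: 0 empty cells -> FULL (clear)
  row 7: 1 empty cell -> not full
  row 8: 4 empty cells -> not full
Total rows cleared: 3

Answer: 3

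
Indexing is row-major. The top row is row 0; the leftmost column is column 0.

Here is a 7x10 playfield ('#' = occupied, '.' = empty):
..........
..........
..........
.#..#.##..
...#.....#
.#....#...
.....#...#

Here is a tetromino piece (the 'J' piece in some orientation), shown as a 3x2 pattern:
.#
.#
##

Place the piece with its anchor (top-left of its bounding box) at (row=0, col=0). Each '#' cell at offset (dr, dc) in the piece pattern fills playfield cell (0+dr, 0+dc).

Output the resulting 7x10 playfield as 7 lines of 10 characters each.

Answer: .#........
.#........
##........
.#..#.##..
...#.....#
.#....#...
.....#...#

Derivation:
Fill (0+0,0+1) = (0,1)
Fill (0+1,0+1) = (1,1)
Fill (0+2,0+0) = (2,0)
Fill (0+2,0+1) = (2,1)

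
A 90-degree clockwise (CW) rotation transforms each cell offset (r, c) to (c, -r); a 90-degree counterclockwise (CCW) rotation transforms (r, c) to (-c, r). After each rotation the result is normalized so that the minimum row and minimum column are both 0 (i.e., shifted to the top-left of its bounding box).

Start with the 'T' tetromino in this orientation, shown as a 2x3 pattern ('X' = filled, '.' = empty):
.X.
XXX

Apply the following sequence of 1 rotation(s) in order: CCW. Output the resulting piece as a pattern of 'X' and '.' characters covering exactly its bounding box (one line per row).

Answer: .X
XX
.X

Derivation:
Start:
.X.
XXX
After rotation 1 (CCW):
.X
XX
.X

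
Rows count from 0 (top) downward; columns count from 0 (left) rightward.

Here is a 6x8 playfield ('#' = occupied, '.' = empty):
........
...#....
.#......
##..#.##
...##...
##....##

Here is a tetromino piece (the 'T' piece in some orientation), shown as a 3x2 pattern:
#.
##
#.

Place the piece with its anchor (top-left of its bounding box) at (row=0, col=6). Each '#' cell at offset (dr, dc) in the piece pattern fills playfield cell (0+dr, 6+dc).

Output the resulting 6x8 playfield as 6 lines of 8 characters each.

Fill (0+0,6+0) = (0,6)
Fill (0+1,6+0) = (1,6)
Fill (0+1,6+1) = (1,7)
Fill (0+2,6+0) = (2,6)

Answer: ......#.
...#..##
.#....#.
##..#.##
...##...
##....##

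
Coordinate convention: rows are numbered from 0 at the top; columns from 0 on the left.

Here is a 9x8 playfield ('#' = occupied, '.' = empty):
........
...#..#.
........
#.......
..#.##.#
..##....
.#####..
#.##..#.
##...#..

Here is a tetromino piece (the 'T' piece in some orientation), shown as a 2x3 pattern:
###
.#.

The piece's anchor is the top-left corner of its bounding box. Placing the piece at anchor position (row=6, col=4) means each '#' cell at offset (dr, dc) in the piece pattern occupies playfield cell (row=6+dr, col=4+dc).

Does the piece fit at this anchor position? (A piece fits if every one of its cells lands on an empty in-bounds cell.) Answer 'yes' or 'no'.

Answer: no

Derivation:
Check each piece cell at anchor (6, 4):
  offset (0,0) -> (6,4): occupied ('#') -> FAIL
  offset (0,1) -> (6,5): occupied ('#') -> FAIL
  offset (0,2) -> (6,6): empty -> OK
  offset (1,1) -> (7,5): empty -> OK
All cells valid: no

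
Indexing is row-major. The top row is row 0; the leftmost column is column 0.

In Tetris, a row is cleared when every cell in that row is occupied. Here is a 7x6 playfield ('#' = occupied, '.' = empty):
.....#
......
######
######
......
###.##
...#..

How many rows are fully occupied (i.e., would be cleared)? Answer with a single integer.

Answer: 2

Derivation:
Check each row:
  row 0: 5 empty cells -> not full
  row 1: 6 empty cells -> not full
  row 2: 0 empty cells -> FULL (clear)
  row 3: 0 empty cells -> FULL (clear)
  row 4: 6 empty cells -> not full
  row 5: 1 empty cell -> not full
  row 6: 5 empty cells -> not full
Total rows cleared: 2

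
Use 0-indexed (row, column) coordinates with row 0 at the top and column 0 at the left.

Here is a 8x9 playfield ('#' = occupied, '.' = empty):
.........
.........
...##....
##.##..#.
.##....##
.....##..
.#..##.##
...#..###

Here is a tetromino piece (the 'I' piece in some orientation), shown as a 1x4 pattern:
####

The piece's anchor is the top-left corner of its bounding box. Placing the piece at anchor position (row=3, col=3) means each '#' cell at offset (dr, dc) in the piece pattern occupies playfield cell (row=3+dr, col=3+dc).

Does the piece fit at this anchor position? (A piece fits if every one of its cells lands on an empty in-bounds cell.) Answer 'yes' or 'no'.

Check each piece cell at anchor (3, 3):
  offset (0,0) -> (3,3): occupied ('#') -> FAIL
  offset (0,1) -> (3,4): occupied ('#') -> FAIL
  offset (0,2) -> (3,5): empty -> OK
  offset (0,3) -> (3,6): empty -> OK
All cells valid: no

Answer: no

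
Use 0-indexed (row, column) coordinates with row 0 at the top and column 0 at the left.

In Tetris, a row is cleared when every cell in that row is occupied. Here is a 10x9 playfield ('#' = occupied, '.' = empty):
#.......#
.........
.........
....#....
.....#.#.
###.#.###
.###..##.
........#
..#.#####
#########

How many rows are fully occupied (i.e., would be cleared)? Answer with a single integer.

Check each row:
  row 0: 7 empty cells -> not full
  row 1: 9 empty cells -> not full
  row 2: 9 empty cells -> not full
  row 3: 8 empty cells -> not full
  row 4: 7 empty cells -> not full
  row 5: 2 empty cells -> not full
  row 6: 4 empty cells -> not full
  row 7: 8 empty cells -> not full
  row 8: 3 empty cells -> not full
  row 9: 0 empty cells -> FULL (clear)
Total rows cleared: 1

Answer: 1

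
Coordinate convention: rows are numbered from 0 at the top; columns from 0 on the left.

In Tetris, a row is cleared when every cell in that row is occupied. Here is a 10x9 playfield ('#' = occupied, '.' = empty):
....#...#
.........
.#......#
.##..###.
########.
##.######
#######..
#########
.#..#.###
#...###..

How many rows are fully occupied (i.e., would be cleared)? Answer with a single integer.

Check each row:
  row 0: 7 empty cells -> not full
  row 1: 9 empty cells -> not full
  row 2: 7 empty cells -> not full
  row 3: 4 empty cells -> not full
  row 4: 1 empty cell -> not full
  row 5: 1 empty cell -> not full
  row 6: 2 empty cells -> not full
  row 7: 0 empty cells -> FULL (clear)
  row 8: 4 empty cells -> not full
  row 9: 5 empty cells -> not full
Total rows cleared: 1

Answer: 1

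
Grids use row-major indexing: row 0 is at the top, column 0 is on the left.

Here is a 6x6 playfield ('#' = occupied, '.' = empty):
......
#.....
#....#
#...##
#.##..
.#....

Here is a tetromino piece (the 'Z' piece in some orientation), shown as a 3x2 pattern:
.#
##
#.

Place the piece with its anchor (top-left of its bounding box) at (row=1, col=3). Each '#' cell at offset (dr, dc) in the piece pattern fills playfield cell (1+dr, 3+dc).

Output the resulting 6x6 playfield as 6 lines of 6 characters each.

Fill (1+0,3+1) = (1,4)
Fill (1+1,3+0) = (2,3)
Fill (1+1,3+1) = (2,4)
Fill (1+2,3+0) = (3,3)

Answer: ......
#...#.
#..###
#..###
#.##..
.#....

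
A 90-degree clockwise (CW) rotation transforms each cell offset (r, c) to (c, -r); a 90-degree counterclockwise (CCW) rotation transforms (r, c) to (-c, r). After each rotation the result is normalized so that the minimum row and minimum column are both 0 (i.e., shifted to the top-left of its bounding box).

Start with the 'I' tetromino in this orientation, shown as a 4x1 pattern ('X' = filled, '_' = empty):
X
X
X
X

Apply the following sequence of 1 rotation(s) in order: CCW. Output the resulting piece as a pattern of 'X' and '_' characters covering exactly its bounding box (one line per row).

Start:
X
X
X
X
After rotation 1 (CCW):
XXXX

Answer: XXXX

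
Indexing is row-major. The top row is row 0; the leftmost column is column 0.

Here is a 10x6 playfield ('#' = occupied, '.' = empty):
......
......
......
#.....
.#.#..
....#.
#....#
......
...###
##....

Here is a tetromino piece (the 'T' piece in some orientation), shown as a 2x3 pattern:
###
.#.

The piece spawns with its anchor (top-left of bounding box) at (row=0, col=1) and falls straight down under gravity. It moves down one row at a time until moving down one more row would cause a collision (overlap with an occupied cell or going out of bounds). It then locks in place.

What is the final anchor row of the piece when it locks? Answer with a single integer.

Answer: 3

Derivation:
Spawn at (row=0, col=1). Try each row:
  row 0: fits
  row 1: fits
  row 2: fits
  row 3: fits
  row 4: blocked -> lock at row 3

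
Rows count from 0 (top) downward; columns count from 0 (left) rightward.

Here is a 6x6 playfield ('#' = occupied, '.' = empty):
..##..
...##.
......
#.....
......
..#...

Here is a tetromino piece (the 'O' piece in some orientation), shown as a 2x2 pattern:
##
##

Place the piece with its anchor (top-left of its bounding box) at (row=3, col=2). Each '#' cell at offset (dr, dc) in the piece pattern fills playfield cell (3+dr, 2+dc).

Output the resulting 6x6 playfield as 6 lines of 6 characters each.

Fill (3+0,2+0) = (3,2)
Fill (3+0,2+1) = (3,3)
Fill (3+1,2+0) = (4,2)
Fill (3+1,2+1) = (4,3)

Answer: ..##..
...##.
......
#.##..
..##..
..#...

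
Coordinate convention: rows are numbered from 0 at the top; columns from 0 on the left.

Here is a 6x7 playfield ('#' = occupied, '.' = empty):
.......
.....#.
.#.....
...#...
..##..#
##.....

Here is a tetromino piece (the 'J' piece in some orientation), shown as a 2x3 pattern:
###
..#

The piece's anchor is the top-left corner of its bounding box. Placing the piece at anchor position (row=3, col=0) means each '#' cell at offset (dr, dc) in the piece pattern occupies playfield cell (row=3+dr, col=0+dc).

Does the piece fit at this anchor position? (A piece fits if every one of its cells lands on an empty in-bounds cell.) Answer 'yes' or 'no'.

Check each piece cell at anchor (3, 0):
  offset (0,0) -> (3,0): empty -> OK
  offset (0,1) -> (3,1): empty -> OK
  offset (0,2) -> (3,2): empty -> OK
  offset (1,2) -> (4,2): occupied ('#') -> FAIL
All cells valid: no

Answer: no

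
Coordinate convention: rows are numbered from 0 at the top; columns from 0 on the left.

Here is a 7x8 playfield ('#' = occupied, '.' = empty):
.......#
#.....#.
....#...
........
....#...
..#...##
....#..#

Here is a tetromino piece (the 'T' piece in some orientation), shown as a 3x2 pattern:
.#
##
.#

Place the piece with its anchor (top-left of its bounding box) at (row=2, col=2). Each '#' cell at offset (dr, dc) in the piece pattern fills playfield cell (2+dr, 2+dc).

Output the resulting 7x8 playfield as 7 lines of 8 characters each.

Fill (2+0,2+1) = (2,3)
Fill (2+1,2+0) = (3,2)
Fill (2+1,2+1) = (3,3)
Fill (2+2,2+1) = (4,3)

Answer: .......#
#.....#.
...##...
..##....
...##...
..#...##
....#..#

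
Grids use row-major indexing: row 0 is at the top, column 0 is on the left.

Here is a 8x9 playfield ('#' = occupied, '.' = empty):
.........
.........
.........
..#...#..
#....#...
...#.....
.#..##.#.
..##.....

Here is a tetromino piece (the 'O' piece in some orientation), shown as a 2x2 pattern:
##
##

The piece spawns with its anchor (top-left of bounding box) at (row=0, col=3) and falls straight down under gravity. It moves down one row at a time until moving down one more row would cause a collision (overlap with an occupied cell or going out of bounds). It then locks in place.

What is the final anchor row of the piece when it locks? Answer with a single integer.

Answer: 3

Derivation:
Spawn at (row=0, col=3). Try each row:
  row 0: fits
  row 1: fits
  row 2: fits
  row 3: fits
  row 4: blocked -> lock at row 3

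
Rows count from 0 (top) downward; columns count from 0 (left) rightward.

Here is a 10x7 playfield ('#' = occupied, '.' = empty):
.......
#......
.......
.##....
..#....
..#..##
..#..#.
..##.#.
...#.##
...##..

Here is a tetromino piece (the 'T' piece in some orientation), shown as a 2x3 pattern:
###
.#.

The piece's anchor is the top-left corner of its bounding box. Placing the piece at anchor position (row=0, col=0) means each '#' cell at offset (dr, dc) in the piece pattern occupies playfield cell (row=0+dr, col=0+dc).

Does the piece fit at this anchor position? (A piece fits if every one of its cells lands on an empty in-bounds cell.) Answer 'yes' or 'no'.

Check each piece cell at anchor (0, 0):
  offset (0,0) -> (0,0): empty -> OK
  offset (0,1) -> (0,1): empty -> OK
  offset (0,2) -> (0,2): empty -> OK
  offset (1,1) -> (1,1): empty -> OK
All cells valid: yes

Answer: yes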